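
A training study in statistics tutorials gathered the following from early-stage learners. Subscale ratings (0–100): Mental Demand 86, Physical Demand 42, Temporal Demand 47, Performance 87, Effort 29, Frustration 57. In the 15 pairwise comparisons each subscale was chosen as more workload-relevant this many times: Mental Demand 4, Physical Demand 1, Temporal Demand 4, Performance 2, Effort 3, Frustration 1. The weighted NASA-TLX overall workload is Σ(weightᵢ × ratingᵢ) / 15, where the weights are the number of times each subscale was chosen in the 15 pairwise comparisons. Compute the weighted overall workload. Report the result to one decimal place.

59.5

The tallies are the weights (they sum to 15).
Weighted sum = 4·86 + 1·42 + 4·47 + 2·87 + 3·29 + 1·57
            = 344 + 42 + 188 + 174 + 87 + 57 = 892.
Overall workload = 892 / 15 = 59.4667 ≈ 59.5.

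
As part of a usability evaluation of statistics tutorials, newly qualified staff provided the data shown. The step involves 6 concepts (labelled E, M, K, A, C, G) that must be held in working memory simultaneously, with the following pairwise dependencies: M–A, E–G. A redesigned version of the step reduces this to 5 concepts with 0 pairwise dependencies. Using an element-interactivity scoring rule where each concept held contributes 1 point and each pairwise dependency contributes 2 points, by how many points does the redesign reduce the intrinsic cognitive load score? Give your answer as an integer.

5

Original: 6 × 1 + 2 × 2 = 6 + 4 = 10.
Redesigned: 5 × 1 + 0 × 2 = 5 + 0 = 5.
Reduction = 10 − 5 = 5.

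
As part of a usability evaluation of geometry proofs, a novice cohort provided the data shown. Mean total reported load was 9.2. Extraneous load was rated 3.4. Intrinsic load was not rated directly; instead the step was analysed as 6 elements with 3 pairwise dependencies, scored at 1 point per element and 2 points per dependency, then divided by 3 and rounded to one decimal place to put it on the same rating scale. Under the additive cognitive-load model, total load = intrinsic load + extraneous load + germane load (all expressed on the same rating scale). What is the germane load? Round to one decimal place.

Intrinsic (element-interactivity): (6 × 1 + 3 × 2) / 3 = 12 / 3 = 4.0000 → 4.0.
germane load = total − intrinsic − extraneous
             = 9.2 − 4.0 − 3.4 = 1.8.

1.8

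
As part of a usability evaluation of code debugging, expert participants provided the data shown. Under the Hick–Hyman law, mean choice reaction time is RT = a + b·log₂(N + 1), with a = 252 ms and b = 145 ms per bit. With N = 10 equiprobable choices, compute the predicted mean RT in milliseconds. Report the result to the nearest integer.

754

log₂(10 + 1) = log₂(11) = 3.4594.
RT = 252 + 145 × 3.4594 = 252 + 501.6130 = 753.6130 ms.
≈ 754 ms.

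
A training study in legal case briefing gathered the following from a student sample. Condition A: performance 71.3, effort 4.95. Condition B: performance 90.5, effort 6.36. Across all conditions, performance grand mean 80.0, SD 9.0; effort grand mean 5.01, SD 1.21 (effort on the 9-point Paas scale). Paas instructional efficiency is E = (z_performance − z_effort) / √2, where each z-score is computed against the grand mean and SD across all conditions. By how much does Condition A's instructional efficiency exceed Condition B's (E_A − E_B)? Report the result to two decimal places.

-0.68

Condition A: z_P = (71.3 − 80.0)/9.0 = -0.9667; z_E = (4.95 − 5.01)/1.21 = -0.0496; E_A = (-0.9667 − (-0.0496))/√2 = -0.6485.
Condition B: z_P = (90.5 − 80.0)/9.0 = 1.1667; z_E = (6.36 − 5.01)/1.21 = 1.1157; E_B = (1.1667 − 1.1157)/√2 = 0.0361.
E_A − E_B = -0.6485 − 0.0361 = -0.6846 ≈ -0.68.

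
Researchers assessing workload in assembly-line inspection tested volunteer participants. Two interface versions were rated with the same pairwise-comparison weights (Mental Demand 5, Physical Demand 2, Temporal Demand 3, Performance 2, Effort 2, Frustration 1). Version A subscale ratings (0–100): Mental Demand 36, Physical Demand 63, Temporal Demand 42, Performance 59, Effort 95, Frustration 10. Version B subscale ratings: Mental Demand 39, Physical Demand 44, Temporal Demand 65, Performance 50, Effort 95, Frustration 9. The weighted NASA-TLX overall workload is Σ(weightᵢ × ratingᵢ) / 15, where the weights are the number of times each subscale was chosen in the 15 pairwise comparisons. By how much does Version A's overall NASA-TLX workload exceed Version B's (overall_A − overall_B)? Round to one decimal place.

-1.8

Version A weighted sum = 5·36 + 2·63 + 3·42 + 2·59 + 2·95 + 1·10 = 180 + 126 + 126 + 118 + 190 + 10 = 750; overall_A = 750/15 = 50.0000.
Version B weighted sum = 5·39 + 2·44 + 3·65 + 2·50 + 2·95 + 1·9 = 195 + 88 + 195 + 100 + 190 + 9 = 777; overall_B = 777/15 = 51.8000.
Difference = 50.0000 − 51.8000 = -1.8000 ≈ -1.8.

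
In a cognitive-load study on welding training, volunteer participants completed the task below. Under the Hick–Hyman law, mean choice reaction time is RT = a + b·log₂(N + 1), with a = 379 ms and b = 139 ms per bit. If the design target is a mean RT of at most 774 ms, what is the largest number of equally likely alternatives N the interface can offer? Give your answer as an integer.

6

Set 379 + 139·log₂(N + 1) ≤ 774.
log₂(N + 1) ≤ (774 − 379) / 139 = 2.8417.
N + 1 ≤ 2^2.8417 = 7.1686.
N ≤ 6.1686, so the largest integer N is 6.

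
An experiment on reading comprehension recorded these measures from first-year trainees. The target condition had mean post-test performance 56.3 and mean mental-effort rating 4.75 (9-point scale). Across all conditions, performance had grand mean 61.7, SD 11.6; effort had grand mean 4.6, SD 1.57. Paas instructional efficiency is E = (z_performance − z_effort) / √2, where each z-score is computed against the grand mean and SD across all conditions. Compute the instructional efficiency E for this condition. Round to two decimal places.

-0.40

z_performance = (56.3 − 61.7) / 11.6 = -5.4000 / 11.6 = -0.4655.
z_effort = (4.75 − 4.6) / 1.57 = 0.1500 / 1.57 = 0.0955.
z_P − z_E = -0.4655 − 0.0955 = -0.5610.
E = -0.5610 / √2 = -0.5610 / 1.41421 = -0.3967 ≈ -0.40.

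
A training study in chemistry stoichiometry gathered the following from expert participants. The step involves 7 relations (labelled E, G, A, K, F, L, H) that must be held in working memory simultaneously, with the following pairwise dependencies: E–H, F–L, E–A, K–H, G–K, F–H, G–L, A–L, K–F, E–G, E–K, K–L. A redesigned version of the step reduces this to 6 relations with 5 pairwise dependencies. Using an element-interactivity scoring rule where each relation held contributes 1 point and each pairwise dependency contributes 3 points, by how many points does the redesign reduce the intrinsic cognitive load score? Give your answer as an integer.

Original: 7 × 1 + 12 × 3 = 7 + 36 = 43.
Redesigned: 6 × 1 + 5 × 3 = 6 + 15 = 21.
Reduction = 43 − 21 = 22.

22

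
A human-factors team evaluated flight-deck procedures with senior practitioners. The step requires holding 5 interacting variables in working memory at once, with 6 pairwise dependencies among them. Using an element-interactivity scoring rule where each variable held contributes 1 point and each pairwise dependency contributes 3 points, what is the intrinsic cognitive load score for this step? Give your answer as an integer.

23

Element contribution: 5 × 1 = 5.
Interaction contribution: 6 × 3 = 18.
Intrinsic load = 5 + 18 = 23.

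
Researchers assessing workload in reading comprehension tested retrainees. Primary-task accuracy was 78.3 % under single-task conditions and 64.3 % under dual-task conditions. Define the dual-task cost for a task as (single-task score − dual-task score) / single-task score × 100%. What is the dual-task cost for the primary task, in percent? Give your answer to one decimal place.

Cost = (78.3 − 64.3) / 78.3 × 100%
     = 14.0000 / 78.3 × 100% = 17.8799%.
≈ 17.9%.

17.9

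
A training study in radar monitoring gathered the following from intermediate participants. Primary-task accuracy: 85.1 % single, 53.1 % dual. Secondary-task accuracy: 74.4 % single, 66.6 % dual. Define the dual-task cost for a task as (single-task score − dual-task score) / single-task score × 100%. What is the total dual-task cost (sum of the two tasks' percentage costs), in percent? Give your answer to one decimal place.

48.1

Primary cost = (85.1 − 53.1) / 85.1 × 100% = 37.6028%.
Secondary cost = (74.4 − 66.6) / 74.4 × 100% = 10.4839%.
Total = 37.6028% + 10.4839% = 48.0867% ≈ 48.1%.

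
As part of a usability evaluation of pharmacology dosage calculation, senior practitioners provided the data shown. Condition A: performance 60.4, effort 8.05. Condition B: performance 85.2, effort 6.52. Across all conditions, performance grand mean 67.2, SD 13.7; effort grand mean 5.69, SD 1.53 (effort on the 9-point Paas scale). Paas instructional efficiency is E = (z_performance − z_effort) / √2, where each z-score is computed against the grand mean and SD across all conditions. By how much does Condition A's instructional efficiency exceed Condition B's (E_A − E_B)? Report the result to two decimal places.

-1.99

Condition A: z_P = (60.4 − 67.2)/13.7 = -0.4964; z_E = (8.05 − 5.69)/1.53 = 1.5425; E_A = (-0.4964 − 1.5425)/√2 = -1.4417.
Condition B: z_P = (85.2 − 67.2)/13.7 = 1.3139; z_E = (6.52 − 5.69)/1.53 = 0.5425; E_B = (1.3139 − 0.5425)/√2 = 0.5455.
E_A − E_B = -1.4417 − 0.5455 = -1.9872 ≈ -1.99.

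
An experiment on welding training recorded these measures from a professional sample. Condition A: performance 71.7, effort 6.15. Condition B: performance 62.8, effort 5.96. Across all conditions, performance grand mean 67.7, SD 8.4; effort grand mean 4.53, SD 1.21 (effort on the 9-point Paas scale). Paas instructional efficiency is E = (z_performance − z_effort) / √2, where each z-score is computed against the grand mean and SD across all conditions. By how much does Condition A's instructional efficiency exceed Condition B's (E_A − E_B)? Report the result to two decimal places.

0.64

Condition A: z_P = (71.7 − 67.7)/8.4 = 0.4762; z_E = (6.15 − 4.53)/1.21 = 1.3388; E_A = (0.4762 − 1.3388)/√2 = -0.6100.
Condition B: z_P = (62.8 − 67.7)/8.4 = -0.5833; z_E = (5.96 − 4.53)/1.21 = 1.1818; E_B = (-0.5833 − 1.1818)/√2 = -1.2481.
E_A − E_B = -0.6100 − (-1.2481) = 0.6381 ≈ 0.64.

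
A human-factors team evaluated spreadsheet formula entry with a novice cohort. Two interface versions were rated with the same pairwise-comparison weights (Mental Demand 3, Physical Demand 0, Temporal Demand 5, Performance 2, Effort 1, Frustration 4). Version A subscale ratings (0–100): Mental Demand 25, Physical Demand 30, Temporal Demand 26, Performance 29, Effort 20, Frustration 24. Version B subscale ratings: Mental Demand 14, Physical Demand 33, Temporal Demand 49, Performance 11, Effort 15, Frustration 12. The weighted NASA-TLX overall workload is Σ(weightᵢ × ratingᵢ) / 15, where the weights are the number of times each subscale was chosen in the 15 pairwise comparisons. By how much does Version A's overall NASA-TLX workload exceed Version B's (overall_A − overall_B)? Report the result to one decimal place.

Version A weighted sum = 3·25 + 0·30 + 5·26 + 2·29 + 1·20 + 4·24 = 75 + 0 + 130 + 58 + 20 + 96 = 379; overall_A = 379/15 = 25.2667.
Version B weighted sum = 3·14 + 0·33 + 5·49 + 2·11 + 1·15 + 4·12 = 42 + 0 + 245 + 22 + 15 + 48 = 372; overall_B = 372/15 = 24.8000.
Difference = 25.2667 − 24.8000 = 0.4667 ≈ 0.5.

0.5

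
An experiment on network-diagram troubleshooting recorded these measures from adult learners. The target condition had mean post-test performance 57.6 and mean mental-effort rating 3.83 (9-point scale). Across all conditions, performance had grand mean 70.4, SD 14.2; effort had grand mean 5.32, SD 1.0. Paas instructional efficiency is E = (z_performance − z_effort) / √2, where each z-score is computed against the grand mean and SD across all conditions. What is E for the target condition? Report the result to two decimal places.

z_performance = (57.6 − 70.4) / 14.2 = -12.8000 / 14.2 = -0.9014.
z_effort = (3.83 − 5.32) / 1.0 = -1.4900 / 1.0 = -1.4900.
z_P − z_E = -0.9014 − (-1.4900) = 0.5886.
E = 0.5886 / √2 = 0.5886 / 1.41421 = 0.4162 ≈ 0.42.

0.42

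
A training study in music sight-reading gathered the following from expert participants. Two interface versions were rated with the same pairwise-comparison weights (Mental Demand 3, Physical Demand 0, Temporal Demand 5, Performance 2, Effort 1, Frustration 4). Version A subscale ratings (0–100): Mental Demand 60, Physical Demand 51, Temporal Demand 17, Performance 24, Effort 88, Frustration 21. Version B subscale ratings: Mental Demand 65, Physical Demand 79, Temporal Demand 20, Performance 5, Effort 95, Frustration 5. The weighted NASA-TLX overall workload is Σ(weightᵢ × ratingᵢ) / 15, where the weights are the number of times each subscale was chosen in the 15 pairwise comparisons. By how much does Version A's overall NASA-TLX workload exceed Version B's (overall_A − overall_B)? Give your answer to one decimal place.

Version A weighted sum = 3·60 + 0·51 + 5·17 + 2·24 + 1·88 + 4·21 = 180 + 0 + 85 + 48 + 88 + 84 = 485; overall_A = 485/15 = 32.3333.
Version B weighted sum = 3·65 + 0·79 + 5·20 + 2·5 + 1·95 + 4·5 = 195 + 0 + 100 + 10 + 95 + 20 = 420; overall_B = 420/15 = 28.0000.
Difference = 32.3333 − 28.0000 = 4.3333 ≈ 4.3.

4.3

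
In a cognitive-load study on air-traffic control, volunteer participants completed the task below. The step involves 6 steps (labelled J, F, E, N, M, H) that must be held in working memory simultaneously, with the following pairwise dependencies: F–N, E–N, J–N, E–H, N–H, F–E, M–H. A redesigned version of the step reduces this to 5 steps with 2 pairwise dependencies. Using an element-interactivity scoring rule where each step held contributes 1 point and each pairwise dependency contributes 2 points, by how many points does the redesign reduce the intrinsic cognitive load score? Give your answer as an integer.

Original: 6 × 1 + 7 × 2 = 6 + 14 = 20.
Redesigned: 5 × 1 + 2 × 2 = 5 + 4 = 9.
Reduction = 20 − 9 = 11.

11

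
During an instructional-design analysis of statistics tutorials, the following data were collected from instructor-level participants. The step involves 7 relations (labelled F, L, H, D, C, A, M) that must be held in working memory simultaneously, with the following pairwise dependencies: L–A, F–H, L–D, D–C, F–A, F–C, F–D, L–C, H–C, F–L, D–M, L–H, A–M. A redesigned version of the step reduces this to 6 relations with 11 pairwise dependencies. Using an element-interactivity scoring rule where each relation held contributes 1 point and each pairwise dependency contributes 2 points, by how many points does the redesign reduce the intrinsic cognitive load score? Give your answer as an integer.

Original: 7 × 1 + 13 × 2 = 7 + 26 = 33.
Redesigned: 6 × 1 + 11 × 2 = 6 + 22 = 28.
Reduction = 33 − 28 = 5.

5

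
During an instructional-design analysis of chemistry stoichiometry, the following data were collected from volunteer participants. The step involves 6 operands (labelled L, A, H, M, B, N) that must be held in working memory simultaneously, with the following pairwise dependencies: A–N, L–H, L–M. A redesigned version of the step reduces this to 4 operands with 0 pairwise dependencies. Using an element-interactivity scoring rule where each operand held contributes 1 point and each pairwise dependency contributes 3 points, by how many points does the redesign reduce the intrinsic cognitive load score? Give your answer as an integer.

Original: 6 × 1 + 3 × 3 = 6 + 9 = 15.
Redesigned: 4 × 1 + 0 × 3 = 4 + 0 = 4.
Reduction = 15 − 4 = 11.

11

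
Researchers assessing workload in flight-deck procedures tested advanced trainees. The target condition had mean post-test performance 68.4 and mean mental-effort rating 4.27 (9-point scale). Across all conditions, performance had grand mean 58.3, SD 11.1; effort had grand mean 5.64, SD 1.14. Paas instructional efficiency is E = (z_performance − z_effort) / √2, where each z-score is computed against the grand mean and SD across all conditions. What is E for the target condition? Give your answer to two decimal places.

1.49

z_performance = (68.4 − 58.3) / 11.1 = 10.1000 / 11.1 = 0.9099.
z_effort = (4.27 − 5.64) / 1.14 = -1.3700 / 1.14 = -1.2018.
z_P − z_E = 0.9099 − (-1.2018) = 2.1117.
E = 2.1117 / √2 = 2.1117 / 1.41421 = 1.4932 ≈ 1.49.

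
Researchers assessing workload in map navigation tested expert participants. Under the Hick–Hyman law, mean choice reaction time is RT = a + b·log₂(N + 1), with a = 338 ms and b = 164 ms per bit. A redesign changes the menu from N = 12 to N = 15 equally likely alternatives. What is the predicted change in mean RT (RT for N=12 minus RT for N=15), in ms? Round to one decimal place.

RT(12) = 338 + 164·log₂(13) = 338 + 164·3.7004 = 944.8656 ms.
RT(15) = 338 + 164·log₂(16) = 338 + 164·4.0000 = 994.0000 ms.
Difference = 944.8656 − 994.0000 = -49.1344 ≈ -49.1 ms.

-49.1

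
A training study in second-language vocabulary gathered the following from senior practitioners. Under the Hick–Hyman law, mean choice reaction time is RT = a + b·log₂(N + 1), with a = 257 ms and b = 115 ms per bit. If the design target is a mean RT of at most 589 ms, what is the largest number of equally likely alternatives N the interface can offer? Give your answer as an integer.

Set 257 + 115·log₂(N + 1) ≤ 589.
log₂(N + 1) ≤ (589 − 257) / 115 = 2.8870.
N + 1 ≤ 2^2.8870 = 7.3973.
N ≤ 6.3973, so the largest integer N is 6.

6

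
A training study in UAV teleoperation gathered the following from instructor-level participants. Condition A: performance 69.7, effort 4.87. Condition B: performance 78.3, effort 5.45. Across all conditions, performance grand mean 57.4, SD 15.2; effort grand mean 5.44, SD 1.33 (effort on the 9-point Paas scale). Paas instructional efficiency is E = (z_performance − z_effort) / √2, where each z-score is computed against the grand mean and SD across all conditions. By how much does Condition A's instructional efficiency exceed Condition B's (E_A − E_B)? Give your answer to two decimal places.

Condition A: z_P = (69.7 − 57.4)/15.2 = 0.8092; z_E = (4.87 − 5.44)/1.33 = -0.4286; E_A = (0.8092 − (-0.4286))/√2 = 0.8753.
Condition B: z_P = (78.3 − 57.4)/15.2 = 1.3750; z_E = (5.45 − 5.44)/1.33 = 0.0075; E_B = (1.3750 − 0.0075)/√2 = 0.9670.
E_A − E_B = 0.8753 − 0.9670 = -0.0917 ≈ -0.09.

-0.09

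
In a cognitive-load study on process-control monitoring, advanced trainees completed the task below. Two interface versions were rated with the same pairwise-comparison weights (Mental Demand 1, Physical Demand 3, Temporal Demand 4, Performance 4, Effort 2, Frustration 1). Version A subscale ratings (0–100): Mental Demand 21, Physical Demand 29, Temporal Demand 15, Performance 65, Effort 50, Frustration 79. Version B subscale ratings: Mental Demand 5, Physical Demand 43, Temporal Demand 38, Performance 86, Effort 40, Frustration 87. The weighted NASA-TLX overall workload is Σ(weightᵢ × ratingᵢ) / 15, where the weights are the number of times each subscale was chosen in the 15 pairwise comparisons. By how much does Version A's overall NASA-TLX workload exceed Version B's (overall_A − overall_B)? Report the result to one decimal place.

-12.7

Version A weighted sum = 1·21 + 3·29 + 4·15 + 4·65 + 2·50 + 1·79 = 21 + 87 + 60 + 260 + 100 + 79 = 607; overall_A = 607/15 = 40.4667.
Version B weighted sum = 1·5 + 3·43 + 4·38 + 4·86 + 2·40 + 1·87 = 5 + 129 + 152 + 344 + 80 + 87 = 797; overall_B = 797/15 = 53.1333.
Difference = 40.4667 − 53.1333 = -12.6666 ≈ -12.7.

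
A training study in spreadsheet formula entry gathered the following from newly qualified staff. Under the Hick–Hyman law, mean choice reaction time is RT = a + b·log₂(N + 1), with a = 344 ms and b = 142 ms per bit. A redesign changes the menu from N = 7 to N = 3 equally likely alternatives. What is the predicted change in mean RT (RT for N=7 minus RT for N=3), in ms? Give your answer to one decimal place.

RT(7) = 344 + 142·log₂(8) = 344 + 142·3.0000 = 770.0000 ms.
RT(3) = 344 + 142·log₂(4) = 344 + 142·2.0000 = 628.0000 ms.
Difference = 770.0000 − 628.0000 = 142.0000 ≈ 142.0 ms.

142.0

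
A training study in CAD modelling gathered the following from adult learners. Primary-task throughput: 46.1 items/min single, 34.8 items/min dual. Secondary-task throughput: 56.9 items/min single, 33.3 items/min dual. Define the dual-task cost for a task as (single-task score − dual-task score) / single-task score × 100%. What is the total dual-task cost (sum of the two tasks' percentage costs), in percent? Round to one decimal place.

Primary cost = (46.1 − 34.8) / 46.1 × 100% = 24.5119%.
Secondary cost = (56.9 − 33.3) / 56.9 × 100% = 41.4763%.
Total = 24.5119% + 41.4763% = 65.9882% ≈ 66.0%.

66.0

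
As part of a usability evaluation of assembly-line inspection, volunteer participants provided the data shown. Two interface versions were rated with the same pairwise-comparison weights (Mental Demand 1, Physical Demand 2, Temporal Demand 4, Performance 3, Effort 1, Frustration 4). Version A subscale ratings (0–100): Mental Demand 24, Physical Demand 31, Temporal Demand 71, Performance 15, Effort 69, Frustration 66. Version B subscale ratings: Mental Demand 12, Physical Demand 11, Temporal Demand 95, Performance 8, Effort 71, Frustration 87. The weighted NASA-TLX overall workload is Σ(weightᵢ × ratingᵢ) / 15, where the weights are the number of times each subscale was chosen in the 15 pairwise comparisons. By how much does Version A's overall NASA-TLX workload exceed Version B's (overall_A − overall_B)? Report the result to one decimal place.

-7.3

Version A weighted sum = 1·24 + 2·31 + 4·71 + 3·15 + 1·69 + 4·66 = 24 + 62 + 284 + 45 + 69 + 264 = 748; overall_A = 748/15 = 49.8667.
Version B weighted sum = 1·12 + 2·11 + 4·95 + 3·8 + 1·71 + 4·87 = 12 + 22 + 380 + 24 + 71 + 348 = 857; overall_B = 857/15 = 57.1333.
Difference = 49.8667 − 57.1333 = -7.2666 ≈ -7.3.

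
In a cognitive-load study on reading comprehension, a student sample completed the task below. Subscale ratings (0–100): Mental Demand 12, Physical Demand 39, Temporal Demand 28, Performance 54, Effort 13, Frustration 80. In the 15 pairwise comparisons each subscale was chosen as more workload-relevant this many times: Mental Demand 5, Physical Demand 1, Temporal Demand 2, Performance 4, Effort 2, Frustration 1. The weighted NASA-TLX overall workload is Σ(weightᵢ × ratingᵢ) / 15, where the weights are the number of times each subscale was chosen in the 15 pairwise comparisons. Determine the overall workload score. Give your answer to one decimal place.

The tallies are the weights (they sum to 15).
Weighted sum = 5·12 + 1·39 + 2·28 + 4·54 + 2·13 + 1·80
            = 60 + 39 + 56 + 216 + 26 + 80 = 477.
Overall workload = 477 / 15 = 31.8000 ≈ 31.8.

31.8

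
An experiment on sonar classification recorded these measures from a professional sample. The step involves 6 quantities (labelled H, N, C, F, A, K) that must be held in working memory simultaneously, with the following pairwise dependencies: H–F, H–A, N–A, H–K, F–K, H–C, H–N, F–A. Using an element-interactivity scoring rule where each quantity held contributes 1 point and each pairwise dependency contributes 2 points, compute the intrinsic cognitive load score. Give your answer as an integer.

22

Count of quantities held simultaneously: 6.
Count of pairwise dependencies listed: 8.
Element contribution: 6 × 1 = 6.
Interaction contribution: 8 × 2 = 16.
Intrinsic load = 6 + 16 = 22.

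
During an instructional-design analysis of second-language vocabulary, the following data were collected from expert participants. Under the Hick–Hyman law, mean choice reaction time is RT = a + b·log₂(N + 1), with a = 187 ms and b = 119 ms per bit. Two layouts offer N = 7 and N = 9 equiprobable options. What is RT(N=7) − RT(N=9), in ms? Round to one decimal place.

RT(7) = 187 + 119·log₂(8) = 187 + 119·3.0000 = 544.0000 ms.
RT(9) = 187 + 119·log₂(10) = 187 + 119·3.3219 = 582.3061 ms.
Difference = 544.0000 − 582.3061 = -38.3061 ≈ -38.3 ms.

-38.3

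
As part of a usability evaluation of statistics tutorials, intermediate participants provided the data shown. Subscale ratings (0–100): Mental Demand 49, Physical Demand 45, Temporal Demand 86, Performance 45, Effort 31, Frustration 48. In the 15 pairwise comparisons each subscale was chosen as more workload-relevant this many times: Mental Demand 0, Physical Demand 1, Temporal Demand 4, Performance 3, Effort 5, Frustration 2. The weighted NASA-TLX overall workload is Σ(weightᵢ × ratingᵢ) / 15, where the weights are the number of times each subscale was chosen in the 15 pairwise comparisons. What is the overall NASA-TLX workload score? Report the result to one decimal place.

The tallies are the weights (they sum to 15).
Weighted sum = 0·49 + 1·45 + 4·86 + 3·45 + 5·31 + 2·48
            = 0 + 45 + 344 + 135 + 155 + 96 = 775.
Overall workload = 775 / 15 = 51.6667 ≈ 51.7.

51.7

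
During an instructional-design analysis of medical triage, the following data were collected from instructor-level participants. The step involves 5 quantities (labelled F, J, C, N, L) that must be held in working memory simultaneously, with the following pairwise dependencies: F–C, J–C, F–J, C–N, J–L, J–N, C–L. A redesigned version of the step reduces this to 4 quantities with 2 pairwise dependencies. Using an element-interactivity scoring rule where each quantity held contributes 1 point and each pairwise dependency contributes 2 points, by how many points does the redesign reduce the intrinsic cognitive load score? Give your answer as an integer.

11

Original: 5 × 1 + 7 × 2 = 5 + 14 = 19.
Redesigned: 4 × 1 + 2 × 2 = 4 + 4 = 8.
Reduction = 19 − 8 = 11.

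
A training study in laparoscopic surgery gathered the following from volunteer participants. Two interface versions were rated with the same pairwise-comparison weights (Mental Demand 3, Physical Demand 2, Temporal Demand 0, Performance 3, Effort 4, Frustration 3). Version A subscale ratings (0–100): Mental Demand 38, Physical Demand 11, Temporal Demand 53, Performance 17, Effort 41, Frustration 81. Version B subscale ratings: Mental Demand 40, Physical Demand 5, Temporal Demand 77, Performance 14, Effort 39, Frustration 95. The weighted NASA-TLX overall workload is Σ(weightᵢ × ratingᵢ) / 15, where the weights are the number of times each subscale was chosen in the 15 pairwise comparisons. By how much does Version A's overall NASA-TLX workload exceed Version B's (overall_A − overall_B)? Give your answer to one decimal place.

Version A weighted sum = 3·38 + 2·11 + 0·53 + 3·17 + 4·41 + 3·81 = 114 + 22 + 0 + 51 + 164 + 243 = 594; overall_A = 594/15 = 39.6000.
Version B weighted sum = 3·40 + 2·5 + 0·77 + 3·14 + 4·39 + 3·95 = 120 + 10 + 0 + 42 + 156 + 285 = 613; overall_B = 613/15 = 40.8667.
Difference = 39.6000 − 40.8667 = -1.2667 ≈ -1.3.

-1.3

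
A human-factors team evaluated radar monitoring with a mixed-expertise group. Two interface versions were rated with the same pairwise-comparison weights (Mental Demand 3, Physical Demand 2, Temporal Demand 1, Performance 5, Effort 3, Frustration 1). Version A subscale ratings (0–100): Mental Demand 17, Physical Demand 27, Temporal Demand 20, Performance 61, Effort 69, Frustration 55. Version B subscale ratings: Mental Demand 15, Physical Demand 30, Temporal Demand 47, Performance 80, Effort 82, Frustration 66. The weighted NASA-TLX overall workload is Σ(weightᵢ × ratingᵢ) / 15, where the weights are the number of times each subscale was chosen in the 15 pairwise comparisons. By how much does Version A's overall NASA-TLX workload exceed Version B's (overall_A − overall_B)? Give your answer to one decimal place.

Version A weighted sum = 3·17 + 2·27 + 1·20 + 5·61 + 3·69 + 1·55 = 51 + 54 + 20 + 305 + 207 + 55 = 692; overall_A = 692/15 = 46.1333.
Version B weighted sum = 3·15 + 2·30 + 1·47 + 5·80 + 3·82 + 1·66 = 45 + 60 + 47 + 400 + 246 + 66 = 864; overall_B = 864/15 = 57.6000.
Difference = 46.1333 − 57.6000 = -11.4667 ≈ -11.5.

-11.5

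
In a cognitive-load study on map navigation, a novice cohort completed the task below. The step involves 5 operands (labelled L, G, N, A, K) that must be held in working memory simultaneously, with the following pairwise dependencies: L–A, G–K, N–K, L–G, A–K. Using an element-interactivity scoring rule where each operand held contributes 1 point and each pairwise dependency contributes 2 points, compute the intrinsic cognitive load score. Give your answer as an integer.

Count of operands held simultaneously: 5.
Count of pairwise dependencies listed: 5.
Element contribution: 5 × 1 = 5.
Interaction contribution: 5 × 2 = 10.
Intrinsic load = 5 + 10 = 15.

15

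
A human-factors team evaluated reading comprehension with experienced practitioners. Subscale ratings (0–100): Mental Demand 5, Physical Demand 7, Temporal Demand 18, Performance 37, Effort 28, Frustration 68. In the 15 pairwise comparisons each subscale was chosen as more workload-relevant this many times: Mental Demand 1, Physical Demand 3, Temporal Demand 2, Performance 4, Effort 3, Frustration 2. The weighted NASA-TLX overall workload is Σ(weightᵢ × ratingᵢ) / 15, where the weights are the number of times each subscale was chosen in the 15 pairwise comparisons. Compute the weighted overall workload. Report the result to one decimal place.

The tallies are the weights (they sum to 15).
Weighted sum = 1·5 + 3·7 + 2·18 + 4·37 + 3·28 + 2·68
            = 5 + 21 + 36 + 148 + 84 + 136 = 430.
Overall workload = 430 / 15 = 28.6667 ≈ 28.7.

28.7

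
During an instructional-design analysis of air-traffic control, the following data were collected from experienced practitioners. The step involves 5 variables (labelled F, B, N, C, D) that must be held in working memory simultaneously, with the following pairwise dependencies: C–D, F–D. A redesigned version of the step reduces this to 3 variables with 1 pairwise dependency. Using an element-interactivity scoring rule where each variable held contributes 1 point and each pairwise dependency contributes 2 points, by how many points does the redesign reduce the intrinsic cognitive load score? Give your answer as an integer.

4

Original: 5 × 1 + 2 × 2 = 5 + 4 = 9.
Redesigned: 3 × 1 + 1 × 2 = 3 + 2 = 5.
Reduction = 9 − 5 = 4.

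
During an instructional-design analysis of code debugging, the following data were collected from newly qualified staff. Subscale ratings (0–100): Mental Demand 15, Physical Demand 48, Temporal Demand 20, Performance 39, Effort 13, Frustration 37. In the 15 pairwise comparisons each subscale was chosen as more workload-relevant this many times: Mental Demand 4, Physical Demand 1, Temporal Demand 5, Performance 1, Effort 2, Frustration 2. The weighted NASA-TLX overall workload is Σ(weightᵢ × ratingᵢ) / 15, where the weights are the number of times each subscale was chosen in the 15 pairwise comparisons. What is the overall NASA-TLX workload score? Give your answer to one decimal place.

The tallies are the weights (they sum to 15).
Weighted sum = 4·15 + 1·48 + 5·20 + 1·39 + 2·13 + 2·37
            = 60 + 48 + 100 + 39 + 26 + 74 = 347.
Overall workload = 347 / 15 = 23.1333 ≈ 23.1.

23.1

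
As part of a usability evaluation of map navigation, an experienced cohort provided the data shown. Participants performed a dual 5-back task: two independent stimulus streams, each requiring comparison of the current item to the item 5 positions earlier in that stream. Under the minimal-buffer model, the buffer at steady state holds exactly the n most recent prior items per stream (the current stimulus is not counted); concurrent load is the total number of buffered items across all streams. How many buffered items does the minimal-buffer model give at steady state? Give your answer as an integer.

10

Each stream's buffer holds its 5 most recent prior items.
Two independent streams: 2 × 5 = 10 buffered items at steady state.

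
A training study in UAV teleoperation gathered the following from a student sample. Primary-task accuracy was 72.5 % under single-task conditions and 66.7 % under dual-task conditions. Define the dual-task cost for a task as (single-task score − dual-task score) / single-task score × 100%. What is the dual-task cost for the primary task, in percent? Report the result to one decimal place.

8.0

Cost = (72.5 − 66.7) / 72.5 × 100%
     = 5.8000 / 72.5 × 100% = 8.0000%.
≈ 8.0%.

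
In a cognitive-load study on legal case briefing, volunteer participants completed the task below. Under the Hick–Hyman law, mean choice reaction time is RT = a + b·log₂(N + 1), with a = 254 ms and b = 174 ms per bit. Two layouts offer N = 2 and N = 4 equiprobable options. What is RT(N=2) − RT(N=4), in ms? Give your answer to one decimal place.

-128.2

RT(2) = 254 + 174·log₂(3) = 254 + 174·1.5850 = 529.7900 ms.
RT(4) = 254 + 174·log₂(5) = 254 + 174·2.3219 = 658.0106 ms.
Difference = 529.7900 − 658.0106 = -128.2206 ≈ -128.2 ms.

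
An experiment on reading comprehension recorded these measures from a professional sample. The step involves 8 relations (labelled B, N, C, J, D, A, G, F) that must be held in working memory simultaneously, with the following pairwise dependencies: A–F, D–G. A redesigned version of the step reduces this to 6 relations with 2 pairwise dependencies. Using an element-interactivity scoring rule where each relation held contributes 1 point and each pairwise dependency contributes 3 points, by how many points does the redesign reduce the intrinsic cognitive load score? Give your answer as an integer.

Original: 8 × 1 + 2 × 3 = 8 + 6 = 14.
Redesigned: 6 × 1 + 2 × 3 = 6 + 6 = 12.
Reduction = 14 − 12 = 2.

2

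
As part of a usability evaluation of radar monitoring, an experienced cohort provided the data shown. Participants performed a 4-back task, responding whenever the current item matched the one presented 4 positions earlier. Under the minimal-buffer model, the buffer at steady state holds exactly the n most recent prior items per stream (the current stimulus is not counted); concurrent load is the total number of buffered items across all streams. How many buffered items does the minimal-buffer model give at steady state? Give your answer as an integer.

4

The buffer holds the 4 most recent prior items.
Steady-state concurrent load = 4 items.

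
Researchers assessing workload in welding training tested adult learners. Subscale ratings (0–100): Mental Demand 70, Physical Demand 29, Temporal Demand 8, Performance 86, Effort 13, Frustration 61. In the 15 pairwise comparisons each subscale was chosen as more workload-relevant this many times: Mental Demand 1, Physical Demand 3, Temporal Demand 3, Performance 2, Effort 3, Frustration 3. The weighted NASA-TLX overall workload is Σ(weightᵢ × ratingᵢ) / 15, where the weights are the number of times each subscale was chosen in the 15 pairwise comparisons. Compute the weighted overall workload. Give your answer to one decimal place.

The tallies are the weights (they sum to 15).
Weighted sum = 1·70 + 3·29 + 3·8 + 2·86 + 3·13 + 3·61
            = 70 + 87 + 24 + 172 + 39 + 183 = 575.
Overall workload = 575 / 15 = 38.3333 ≈ 38.3.

38.3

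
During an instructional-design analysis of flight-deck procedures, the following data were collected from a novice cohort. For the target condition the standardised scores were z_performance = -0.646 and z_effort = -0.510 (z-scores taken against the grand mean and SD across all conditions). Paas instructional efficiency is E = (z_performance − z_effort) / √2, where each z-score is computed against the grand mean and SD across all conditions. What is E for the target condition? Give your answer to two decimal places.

z_P − z_E = -0.646 − (-0.510) = -0.1360.
E = -0.1360 / √2 = -0.1360 / 1.41421 = -0.0962 ≈ -0.10.

-0.10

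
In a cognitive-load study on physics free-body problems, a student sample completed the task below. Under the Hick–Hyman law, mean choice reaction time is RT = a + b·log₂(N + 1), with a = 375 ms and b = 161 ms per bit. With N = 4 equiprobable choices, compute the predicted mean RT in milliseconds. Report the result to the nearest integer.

749

log₂(4 + 1) = log₂(5) = 2.3219.
RT = 375 + 161 × 2.3219 = 375 + 373.8259 = 748.8259 ms.
≈ 749 ms.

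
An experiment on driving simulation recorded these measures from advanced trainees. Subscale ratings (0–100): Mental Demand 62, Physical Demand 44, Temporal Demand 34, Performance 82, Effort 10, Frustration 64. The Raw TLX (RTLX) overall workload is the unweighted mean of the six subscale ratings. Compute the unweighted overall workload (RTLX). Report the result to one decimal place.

49.3

Sum of ratings = 62 + 44 + 34 + 82 + 10 + 64 = 296.
RTLX = 296 / 6 = 49.3333 ≈ 49.3.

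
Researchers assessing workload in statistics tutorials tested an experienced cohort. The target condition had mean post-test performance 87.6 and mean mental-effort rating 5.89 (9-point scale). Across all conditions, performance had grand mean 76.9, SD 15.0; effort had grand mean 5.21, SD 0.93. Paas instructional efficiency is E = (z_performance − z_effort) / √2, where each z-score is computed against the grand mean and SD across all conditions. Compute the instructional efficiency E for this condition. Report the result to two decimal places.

-0.01

z_performance = (87.6 − 76.9) / 15.0 = 10.7000 / 15.0 = 0.7133.
z_effort = (5.89 − 5.21) / 0.93 = 0.6800 / 0.93 = 0.7312.
z_P − z_E = 0.7133 − 0.7312 = -0.0179.
E = -0.0179 / √2 = -0.0179 / 1.41421 = -0.0127 ≈ -0.01.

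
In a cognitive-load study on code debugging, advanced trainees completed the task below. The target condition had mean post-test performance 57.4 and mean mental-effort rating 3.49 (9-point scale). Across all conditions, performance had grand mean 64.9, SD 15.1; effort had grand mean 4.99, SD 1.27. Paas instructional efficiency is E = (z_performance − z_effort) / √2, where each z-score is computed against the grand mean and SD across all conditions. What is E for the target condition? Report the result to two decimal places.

z_performance = (57.4 − 64.9) / 15.1 = -7.5000 / 15.1 = -0.4967.
z_effort = (3.49 − 4.99) / 1.27 = -1.5000 / 1.27 = -1.1811.
z_P − z_E = -0.4967 − (-1.1811) = 0.6844.
E = 0.6844 / √2 = 0.6844 / 1.41421 = 0.4839 ≈ 0.48.

0.48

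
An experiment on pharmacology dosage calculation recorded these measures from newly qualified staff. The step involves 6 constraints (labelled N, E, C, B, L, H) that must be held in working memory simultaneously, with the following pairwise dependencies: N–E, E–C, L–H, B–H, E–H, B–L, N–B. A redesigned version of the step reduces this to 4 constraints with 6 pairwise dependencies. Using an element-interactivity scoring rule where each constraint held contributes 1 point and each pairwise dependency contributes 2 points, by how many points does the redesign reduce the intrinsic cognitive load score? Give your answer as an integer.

4

Original: 6 × 1 + 7 × 2 = 6 + 14 = 20.
Redesigned: 4 × 1 + 6 × 2 = 4 + 12 = 16.
Reduction = 20 − 16 = 4.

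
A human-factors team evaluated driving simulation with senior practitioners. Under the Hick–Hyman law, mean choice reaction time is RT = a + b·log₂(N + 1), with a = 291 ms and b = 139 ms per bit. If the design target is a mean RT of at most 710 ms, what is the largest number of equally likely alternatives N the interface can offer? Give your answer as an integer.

7

Set 291 + 139·log₂(N + 1) ≤ 710.
log₂(N + 1) ≤ (710 − 291) / 139 = 3.0144.
N + 1 ≤ 2^3.0144 = 8.0803.
N ≤ 7.0803, so the largest integer N is 7.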